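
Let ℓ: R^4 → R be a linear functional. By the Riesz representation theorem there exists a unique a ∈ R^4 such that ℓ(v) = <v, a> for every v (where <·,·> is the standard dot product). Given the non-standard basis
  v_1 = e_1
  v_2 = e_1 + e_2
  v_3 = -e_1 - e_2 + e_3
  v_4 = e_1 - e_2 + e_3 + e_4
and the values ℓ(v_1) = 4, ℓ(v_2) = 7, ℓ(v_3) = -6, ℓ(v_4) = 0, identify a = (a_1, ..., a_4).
a = (4, 3, 1, -2)

Write a = (a_1, ..., a_4) in the standard basis. For each basis vector v_i, ℓ(v_i) = <v_i, a> is a linear equation in the a_j's. Collect the n equations into a matrix system V a = ℓ, where row i of V is v_i (expressed in the standard basis). Since V is invertible (lower-triangular with 1s on the diagonal, up to permutation), solve by back-substitution:
  V =
[[1, 0, 0, 0],
 [1, 1, 0, 0],
 [-1, -1, 1, 0],
 [1, -1, 1, 1]]
  V a = (4, 7, -6, 0)
Solving gives a = (4, 3, 1, -2).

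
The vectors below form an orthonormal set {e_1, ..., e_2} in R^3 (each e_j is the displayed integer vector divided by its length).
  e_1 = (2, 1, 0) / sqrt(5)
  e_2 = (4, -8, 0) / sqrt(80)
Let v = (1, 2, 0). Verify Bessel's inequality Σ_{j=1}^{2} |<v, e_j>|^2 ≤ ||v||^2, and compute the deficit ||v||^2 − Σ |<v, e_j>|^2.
Σ |<v, e_j>|^2 = 5; ||v||^2 = 5; deficit = 0

Write each e_j = u_j / sqrt(<u_j, u_j>) where u_j is the displayed integer vector. Then <v, e_j> = <v, u_j> / sqrt(<u_j, u_j>), so |<v, e_j>|^2 = <v, u_j>^2 / <u_j, u_j>.
Coefficients: <v, e_1> = 4/sqrt(5), <v, e_2> = -12/sqrt(80).
Square and sum: Σ |<v, e_j>|^2 = 5.
Compute ||v||^2 = v·v = 5.
Deficit = 5 − 5 = 0 ≥ 0, confirming Bessel's inequality. (The deficit equals ||v − Σ <v,e_j> e_j||^2, the squared distance from v to span{e_j}.)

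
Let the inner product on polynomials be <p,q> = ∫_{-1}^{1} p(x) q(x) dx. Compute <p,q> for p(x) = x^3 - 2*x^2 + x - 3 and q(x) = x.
<p,q> = 16/15

Expand the product: p(x)·q(x) = x^4 - 2*x^3 + x^2 - 3*x.
∫_{-1}^{1} of each monomial x^k gives [2/(k+1) if k even, 0 if k odd]. Integrating term-by-term (or equivalently evaluating the antiderivative F(x) = x^5/5 - x^4/2 + x^3/3 - 3*x^2/2 at the endpoints):
  F(1) − F(−1) = -22/15 − (-38/15) = 16/15.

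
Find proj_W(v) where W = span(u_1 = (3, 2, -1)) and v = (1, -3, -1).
proj_W(v) = (-3/7, -2/7, 1/7)

Set up U = [u_1 | ... | u_1] ∈ R^(3×1). The projector onto W = col(U) is P = U (U^T U)^(-1) U^T.
Compute U^T U =
  [14],
and U^T v = (-2).
Solve U^T U · c = U^T v for the coefficients: c = (-1/7). The projection is proj_W(v) = U c.
Check: (v - proj_W(v)) · u_1 = 0  (should be 0).
Result: proj_W(v) = (-3/7, -2/7, 1/7).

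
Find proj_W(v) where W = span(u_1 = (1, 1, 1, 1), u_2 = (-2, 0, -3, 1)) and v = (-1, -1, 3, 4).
proj_W(v) = (21/20, 29/20, 17/20, 33/20)

Set up U = [u_1 | ... | u_2] ∈ R^(4×2). The projector onto W = col(U) is P = U (U^T U)^(-1) U^T.
Compute U^T U =
  [4, -4]
  [-4, 14],
and U^T v = (5, -3).
Solve U^T U · c = U^T v for the coefficients: c = (29/20, 1/5). The projection is proj_W(v) = U c.
Check: (v - proj_W(v)) · u_1 = 0  (should be 0).
Check: (v - proj_W(v)) · u_2 = 0  (should be 0).
Result: proj_W(v) = (21/20, 29/20, 17/20, 33/20).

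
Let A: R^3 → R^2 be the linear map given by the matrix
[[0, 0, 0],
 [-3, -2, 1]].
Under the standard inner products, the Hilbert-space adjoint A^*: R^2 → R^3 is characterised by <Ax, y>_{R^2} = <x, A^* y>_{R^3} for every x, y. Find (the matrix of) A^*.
A^* = A^T =
[[0, -3],
 [0, -2],
 [0, 1]]

For real matrices with standard dot products, the defining identity <Ax, y> = <x, A^* y> gives (Ax)^T y = x^T (A^*) y, i.e. x^T A^T y = x^T (A^*) y. Since this holds for all x, y, we must have A^* = A^T. Therefore
A^* =
[[0, -3],
 [0, -2],
 [0, 1]].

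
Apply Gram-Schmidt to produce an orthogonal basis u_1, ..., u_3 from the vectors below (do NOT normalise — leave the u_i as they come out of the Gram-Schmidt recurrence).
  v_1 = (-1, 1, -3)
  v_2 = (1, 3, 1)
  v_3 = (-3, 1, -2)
Orthogonal basis:
  u_1 = (-1, 1, -3)
  u_2 = (10/11, 34/11, 8/11)
  u_3 = (-2, 2/5, 4/5)

Apply the Gram-Schmidt recurrence
  u_1 = v_1
  u_i = v_i − Σ_{j<i} ((v_i · u_j) / (u_j · u_j)) · u_j.

Step by step this gives:
  u_1 = (-1, 1, -3)
  u_2 = (10/11, 34/11, 8/11)
  u_3 = (-2, 2/5, 4/5)

Orthogonality check:
  u_2 · u_1 = 0 (should be 0)
  u_3 · u_1 = 0 (should be 0)
  u_3 · u_2 = 0 (should be 0)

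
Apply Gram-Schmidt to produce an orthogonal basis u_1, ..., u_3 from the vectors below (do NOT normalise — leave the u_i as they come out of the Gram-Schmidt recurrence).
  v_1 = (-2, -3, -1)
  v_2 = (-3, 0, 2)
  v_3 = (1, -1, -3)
Orthogonal basis:
  u_1 = (-2, -3, -1)
  u_2 = (-17/7, 6/7, 16/7)
  u_3 = (-42/83, 49/83, -63/83)

Apply the Gram-Schmidt recurrence
  u_1 = v_1
  u_i = v_i − Σ_{j<i} ((v_i · u_j) / (u_j · u_j)) · u_j.

Step by step this gives:
  u_1 = (-2, -3, -1)
  u_2 = (-17/7, 6/7, 16/7)
  u_3 = (-42/83, 49/83, -63/83)

Orthogonality check:
  u_2 · u_1 = 0 (should be 0)
  u_3 · u_1 = 0 (should be 0)
  u_3 · u_2 = 0 (should be 0)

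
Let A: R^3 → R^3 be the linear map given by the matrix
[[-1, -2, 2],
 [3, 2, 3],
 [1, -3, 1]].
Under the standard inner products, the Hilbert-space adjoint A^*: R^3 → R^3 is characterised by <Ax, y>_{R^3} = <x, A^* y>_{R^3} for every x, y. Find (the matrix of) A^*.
A^* = A^T =
[[-1, 3, 1],
 [-2, 2, -3],
 [2, 3, 1]]

For real matrices with standard dot products, the defining identity <Ax, y> = <x, A^* y> gives (Ax)^T y = x^T (A^*) y, i.e. x^T A^T y = x^T (A^*) y. Since this holds for all x, y, we must have A^* = A^T. Therefore
A^* =
[[-1, 3, 1],
 [-2, 2, -3],
 [2, 3, 1]].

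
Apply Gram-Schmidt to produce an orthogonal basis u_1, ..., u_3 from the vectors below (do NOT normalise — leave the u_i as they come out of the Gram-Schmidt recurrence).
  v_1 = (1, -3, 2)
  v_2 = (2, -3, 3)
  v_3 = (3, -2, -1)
Orthogonal basis:
  u_1 = (1, -3, 2)
  u_2 = (11/14, 9/14, 4/7)
  u_3 = (42/19, -14/19, -42/19)

Apply the Gram-Schmidt recurrence
  u_1 = v_1
  u_i = v_i − Σ_{j<i} ((v_i · u_j) / (u_j · u_j)) · u_j.

Step by step this gives:
  u_1 = (1, -3, 2)
  u_2 = (11/14, 9/14, 4/7)
  u_3 = (42/19, -14/19, -42/19)

Orthogonality check:
  u_2 · u_1 = 0 (should be 0)
  u_3 · u_1 = 0 (should be 0)
  u_3 · u_2 = 0 (should be 0)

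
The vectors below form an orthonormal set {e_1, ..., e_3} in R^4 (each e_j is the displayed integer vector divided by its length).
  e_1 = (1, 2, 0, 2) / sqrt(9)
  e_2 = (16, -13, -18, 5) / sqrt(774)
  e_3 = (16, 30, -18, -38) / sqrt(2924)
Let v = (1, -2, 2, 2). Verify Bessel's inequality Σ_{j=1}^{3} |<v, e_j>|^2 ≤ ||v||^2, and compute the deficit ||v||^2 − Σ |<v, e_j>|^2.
Σ |<v, e_j>|^2 = 149/17; ||v||^2 = 13; deficit = 72/17

Write each e_j = u_j / sqrt(<u_j, u_j>) where u_j is the displayed integer vector. Then <v, e_j> = <v, u_j> / sqrt(<u_j, u_j>), so |<v, e_j>|^2 = <v, u_j>^2 / <u_j, u_j>.
Coefficients: <v, e_1> = 1/sqrt(9), <v, e_2> = 16/sqrt(774), <v, e_3> = -156/sqrt(2924).
Square and sum: Σ |<v, e_j>|^2 = 149/17.
Compute ||v||^2 = v·v = 13.
Deficit = 13 − 149/17 = 72/17 ≥ 0, confirming Bessel's inequality. (The deficit equals ||v − Σ <v,e_j> e_j||^2, the squared distance from v to span{e_j}.)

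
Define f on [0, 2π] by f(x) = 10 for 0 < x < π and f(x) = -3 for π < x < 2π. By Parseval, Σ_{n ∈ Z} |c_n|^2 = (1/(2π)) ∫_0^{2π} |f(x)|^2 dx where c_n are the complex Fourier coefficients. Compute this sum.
Σ |c_n|^2 = 109/2

Parseval equates the L^2 energy of f (normalised by 1/(2π)) with the ℓ^2 sum of its Fourier coefficients: (1/(2π)) ∫_0^{2π} |f|^2 = Σ |c_n|^2.
Compute the left side: (1/(2π)) [∫_0^π 10^2 dx + ∫_π^{2π} (-3)^2 dx] = (1/(2π)) · (100π + 9π) = (100 + 9)/2 = 109/2.
So Σ_{n ∈ Z} |c_n|^2 = 109/2.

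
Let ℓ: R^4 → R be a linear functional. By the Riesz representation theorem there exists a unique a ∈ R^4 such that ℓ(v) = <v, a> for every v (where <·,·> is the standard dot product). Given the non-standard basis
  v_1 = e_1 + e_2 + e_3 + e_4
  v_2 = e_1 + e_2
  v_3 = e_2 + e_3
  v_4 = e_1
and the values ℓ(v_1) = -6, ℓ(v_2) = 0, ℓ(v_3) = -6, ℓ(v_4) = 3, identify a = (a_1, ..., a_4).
a = (3, -3, -3, -3)

Write a = (a_1, ..., a_4) in the standard basis. For each basis vector v_i, ℓ(v_i) = <v_i, a> is a linear equation in the a_j's. Collect the n equations into a matrix system V a = ℓ, where row i of V is v_i (expressed in the standard basis). Since V is invertible (lower-triangular with 1s on the diagonal, up to permutation), solve by back-substitution:
  V =
[[1, 1, 1, 1],
 [1, 1, 0, 0],
 [0, 1, 1, 0],
 [1, 0, 0, 0]]
  V a = (-6, 0, -6, 3)
Solving gives a = (3, -3, -3, -3).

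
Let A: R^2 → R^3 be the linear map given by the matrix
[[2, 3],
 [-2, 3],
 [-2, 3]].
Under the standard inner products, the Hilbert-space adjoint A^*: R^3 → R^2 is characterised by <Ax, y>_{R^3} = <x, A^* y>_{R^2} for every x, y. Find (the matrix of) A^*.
A^* = A^T =
[[2, -2, -2],
 [3, 3, 3]]

For real matrices with standard dot products, the defining identity <Ax, y> = <x, A^* y> gives (Ax)^T y = x^T (A^*) y, i.e. x^T A^T y = x^T (A^*) y. Since this holds for all x, y, we must have A^* = A^T. Therefore
A^* =
[[2, -2, -2],
 [3, 3, 3]].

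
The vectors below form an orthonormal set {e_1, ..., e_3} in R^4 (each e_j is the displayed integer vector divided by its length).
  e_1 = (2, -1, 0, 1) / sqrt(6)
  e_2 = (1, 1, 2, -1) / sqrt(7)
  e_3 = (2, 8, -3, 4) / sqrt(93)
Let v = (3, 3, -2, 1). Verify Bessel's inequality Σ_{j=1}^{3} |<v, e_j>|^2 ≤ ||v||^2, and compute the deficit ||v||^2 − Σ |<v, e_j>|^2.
Σ |<v, e_j>|^2 = 4343/217; ||v||^2 = 23; deficit = 648/217

Write each e_j = u_j / sqrt(<u_j, u_j>) where u_j is the displayed integer vector. Then <v, e_j> = <v, u_j> / sqrt(<u_j, u_j>), so |<v, e_j>|^2 = <v, u_j>^2 / <u_j, u_j>.
Coefficients: <v, e_1> = 4/sqrt(6), <v, e_2> = 1/sqrt(7), <v, e_3> = 40/sqrt(93).
Square and sum: Σ |<v, e_j>|^2 = 4343/217.
Compute ||v||^2 = v·v = 23.
Deficit = 23 − 4343/217 = 648/217 ≥ 0, confirming Bessel's inequality. (The deficit equals ||v − Σ <v,e_j> e_j||^2, the squared distance from v to span{e_j}.)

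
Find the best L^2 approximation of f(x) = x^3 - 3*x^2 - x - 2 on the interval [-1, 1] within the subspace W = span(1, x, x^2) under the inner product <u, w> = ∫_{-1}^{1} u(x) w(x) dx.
g(x) = -3*x^2 - 2*x/5 - 2

The best approximation g ∈ W is the orthogonal projection of f onto W. Writing g = a_0 + a_1 x + a_2 x^2, the coefficients solve the normal equations G · a = b where
  G_{ij} = <φ_i, φ_j> and b_i = <f, φ_i>, with φ_0 = 1, φ_1 = x, φ_2 = x^2.
G =
  [2, 0, 2/3]
  [0, 2/3, 0]
  [2/3, 0, 2/5],
b = (-6, -4/15, -38/15).
Solving gives a_0 = -2, a_1 = -2/5, a_2 = -3, so
  g(x) = -3*x^2 - 2*x/5 - 2.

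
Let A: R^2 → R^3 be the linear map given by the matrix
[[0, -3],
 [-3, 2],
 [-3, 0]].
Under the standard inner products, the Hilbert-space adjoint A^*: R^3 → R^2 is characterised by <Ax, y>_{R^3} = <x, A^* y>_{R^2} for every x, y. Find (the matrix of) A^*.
A^* = A^T =
[[0, -3, -3],
 [-3, 2, 0]]

For real matrices with standard dot products, the defining identity <Ax, y> = <x, A^* y> gives (Ax)^T y = x^T (A^*) y, i.e. x^T A^T y = x^T (A^*) y. Since this holds for all x, y, we must have A^* = A^T. Therefore
A^* =
[[0, -3, -3],
 [-3, 2, 0]].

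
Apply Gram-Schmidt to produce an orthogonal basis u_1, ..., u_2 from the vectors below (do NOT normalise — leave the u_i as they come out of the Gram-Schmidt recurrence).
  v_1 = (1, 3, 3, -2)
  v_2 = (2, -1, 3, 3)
Orthogonal basis:
  u_1 = (1, 3, 3, -2)
  u_2 = (44/23, -29/23, 63/23, 73/23)

Apply the Gram-Schmidt recurrence
  u_1 = v_1
  u_i = v_i − Σ_{j<i} ((v_i · u_j) / (u_j · u_j)) · u_j.

Step by step this gives:
  u_1 = (1, 3, 3, -2)
  u_2 = (44/23, -29/23, 63/23, 73/23)

Orthogonality check:
  u_2 · u_1 = 0 (should be 0)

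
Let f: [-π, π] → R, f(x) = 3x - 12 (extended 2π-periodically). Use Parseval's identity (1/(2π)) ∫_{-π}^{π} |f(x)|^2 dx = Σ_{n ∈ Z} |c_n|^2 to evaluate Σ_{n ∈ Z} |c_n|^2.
Σ |c_n|^2 = 3π^2 + 144

Expand and integrate term by term over [-π, π]:
  ∫ (3x)^2 dx = 9·(2π^3/3); ∫ 2·3·(-12)·x dx = 0 (odd integrand); ∫ (-12)^2 dx = 144·2π.
So (1/(2π)) ∫_{-π}^{π} (3x - 12)^2 dx = 9π^2/3 + 144 = 3π^2 + 144.
Parseval ⇒ Σ |c_n|^2 = 3π^2 + 144.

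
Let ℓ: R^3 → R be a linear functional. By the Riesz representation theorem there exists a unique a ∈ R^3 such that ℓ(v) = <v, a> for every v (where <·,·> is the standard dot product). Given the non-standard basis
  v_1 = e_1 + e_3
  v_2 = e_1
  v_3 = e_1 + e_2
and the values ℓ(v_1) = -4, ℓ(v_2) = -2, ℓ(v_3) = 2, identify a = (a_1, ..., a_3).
a = (-2, 4, -2)

Write a = (a_1, ..., a_3) in the standard basis. For each basis vector v_i, ℓ(v_i) = <v_i, a> is a linear equation in the a_j's. Collect the n equations into a matrix system V a = ℓ, where row i of V is v_i (expressed in the standard basis). Since V is invertible (lower-triangular with 1s on the diagonal, up to permutation), solve by back-substitution:
  V =
[[1, 0, 1],
 [1, 0, 0],
 [1, 1, 0]]
  V a = (-4, -2, 2)
Solving gives a = (-2, 4, -2).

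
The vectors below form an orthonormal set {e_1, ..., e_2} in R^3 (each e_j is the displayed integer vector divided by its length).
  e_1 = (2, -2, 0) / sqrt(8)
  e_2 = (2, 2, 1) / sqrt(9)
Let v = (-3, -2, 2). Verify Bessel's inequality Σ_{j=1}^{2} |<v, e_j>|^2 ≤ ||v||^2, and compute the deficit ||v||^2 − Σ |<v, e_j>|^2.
Σ |<v, e_j>|^2 = 137/18; ||v||^2 = 17; deficit = 169/18

Write each e_j = u_j / sqrt(<u_j, u_j>) where u_j is the displayed integer vector. Then <v, e_j> = <v, u_j> / sqrt(<u_j, u_j>), so |<v, e_j>|^2 = <v, u_j>^2 / <u_j, u_j>.
Coefficients: <v, e_1> = -2/sqrt(8), <v, e_2> = -8/sqrt(9).
Square and sum: Σ |<v, e_j>|^2 = 137/18.
Compute ||v||^2 = v·v = 17.
Deficit = 17 − 137/18 = 169/18 ≥ 0, confirming Bessel's inequality. (The deficit equals ||v − Σ <v,e_j> e_j||^2, the squared distance from v to span{e_j}.)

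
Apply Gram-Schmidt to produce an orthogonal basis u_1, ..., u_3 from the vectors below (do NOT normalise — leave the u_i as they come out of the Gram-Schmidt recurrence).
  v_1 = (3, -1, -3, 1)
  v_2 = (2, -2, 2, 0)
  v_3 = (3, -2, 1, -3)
Orthogonal basis:
  u_1 = (3, -1, -3, 1)
  u_2 = (17/10, -19/10, 23/10, -1/10)
  u_3 = (35/59, 6/59, -29/59, -186/59)

Apply the Gram-Schmidt recurrence
  u_1 = v_1
  u_i = v_i − Σ_{j<i} ((v_i · u_j) / (u_j · u_j)) · u_j.

Step by step this gives:
  u_1 = (3, -1, -3, 1)
  u_2 = (17/10, -19/10, 23/10, -1/10)
  u_3 = (35/59, 6/59, -29/59, -186/59)

Orthogonality check:
  u_2 · u_1 = 0 (should be 0)
  u_3 · u_1 = 0 (should be 0)
  u_3 · u_2 = 0 (should be 0)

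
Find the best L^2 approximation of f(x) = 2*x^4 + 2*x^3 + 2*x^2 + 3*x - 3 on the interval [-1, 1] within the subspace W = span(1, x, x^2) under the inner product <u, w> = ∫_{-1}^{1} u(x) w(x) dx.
g(x) = 26*x^2/7 + 21*x/5 - 111/35

The best approximation g ∈ W is the orthogonal projection of f onto W. Writing g = a_0 + a_1 x + a_2 x^2, the coefficients solve the normal equations G · a = b where
  G_{ij} = <φ_i, φ_j> and b_i = <f, φ_i>, with φ_0 = 1, φ_1 = x, φ_2 = x^2.
G =
  [2, 0, 2/3]
  [0, 2/3, 0]
  [2/3, 0, 2/5],
b = (-58/15, 14/5, -22/35).
Solving gives a_0 = -111/35, a_1 = 21/5, a_2 = 26/7, so
  g(x) = 26*x^2/7 + 21*x/5 - 111/35.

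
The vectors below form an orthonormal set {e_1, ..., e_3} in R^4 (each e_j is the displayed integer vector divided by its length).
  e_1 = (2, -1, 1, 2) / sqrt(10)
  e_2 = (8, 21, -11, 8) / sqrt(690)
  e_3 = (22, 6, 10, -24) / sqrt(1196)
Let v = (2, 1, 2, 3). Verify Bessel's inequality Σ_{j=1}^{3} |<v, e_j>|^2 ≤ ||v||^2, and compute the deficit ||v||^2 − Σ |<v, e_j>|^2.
Σ |<v, e_j>|^2 = 186/13; ||v||^2 = 18; deficit = 48/13

Write each e_j = u_j / sqrt(<u_j, u_j>) where u_j is the displayed integer vector. Then <v, e_j> = <v, u_j> / sqrt(<u_j, u_j>), so |<v, e_j>|^2 = <v, u_j>^2 / <u_j, u_j>.
Coefficients: <v, e_1> = 11/sqrt(10), <v, e_2> = 39/sqrt(690), <v, e_3> = -2/sqrt(1196).
Square and sum: Σ |<v, e_j>|^2 = 186/13.
Compute ||v||^2 = v·v = 18.
Deficit = 18 − 186/13 = 48/13 ≥ 0, confirming Bessel's inequality. (The deficit equals ||v − Σ <v,e_j> e_j||^2, the squared distance from v to span{e_j}.)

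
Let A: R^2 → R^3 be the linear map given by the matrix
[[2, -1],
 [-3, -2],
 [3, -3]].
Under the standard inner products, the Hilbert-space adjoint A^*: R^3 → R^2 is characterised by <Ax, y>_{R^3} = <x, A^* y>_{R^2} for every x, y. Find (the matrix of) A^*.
A^* = A^T =
[[2, -3, 3],
 [-1, -2, -3]]

For real matrices with standard dot products, the defining identity <Ax, y> = <x, A^* y> gives (Ax)^T y = x^T (A^*) y, i.e. x^T A^T y = x^T (A^*) y. Since this holds for all x, y, we must have A^* = A^T. Therefore
A^* =
[[2, -3, 3],
 [-1, -2, -3]].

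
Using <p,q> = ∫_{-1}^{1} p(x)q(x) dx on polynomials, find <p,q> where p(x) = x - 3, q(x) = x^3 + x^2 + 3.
<p,q> = -98/5

Expand the product: p(x)·q(x) = x^4 - 2*x^3 - 3*x^2 + 3*x - 9.
∫_{-1}^{1} of each monomial x^k gives [2/(k+1) if k even, 0 if k odd]. Integrating term-by-term (or equivalently evaluating the antiderivative F(x) = x^5/5 - x^4/2 - x^3 + 3*x^2/2 - 9*x at the endpoints):
  F(1) − F(−1) = -44/5 − (54/5) = -98/5.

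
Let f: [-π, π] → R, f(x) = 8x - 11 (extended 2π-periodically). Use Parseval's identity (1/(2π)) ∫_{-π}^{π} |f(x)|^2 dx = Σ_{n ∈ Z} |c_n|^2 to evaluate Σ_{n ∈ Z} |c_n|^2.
Σ |c_n|^2 = 64π^2/3 + 121

Expand and integrate term by term over [-π, π]:
  ∫ (8x)^2 dx = 64·(2π^3/3); ∫ 2·8·(-11)·x dx = 0 (odd integrand); ∫ (-11)^2 dx = 121·2π.
So (1/(2π)) ∫_{-π}^{π} (8x - 11)^2 dx = 64π^2/3 + 121 = 64π^2/3 + 121.
Parseval ⇒ Σ |c_n|^2 = 64π^2/3 + 121.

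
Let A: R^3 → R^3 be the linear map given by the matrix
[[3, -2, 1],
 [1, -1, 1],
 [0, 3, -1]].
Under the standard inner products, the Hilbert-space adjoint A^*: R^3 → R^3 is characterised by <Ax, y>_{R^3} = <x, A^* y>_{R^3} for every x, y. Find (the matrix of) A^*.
A^* = A^T =
[[3, 1, 0],
 [-2, -1, 3],
 [1, 1, -1]]

For real matrices with standard dot products, the defining identity <Ax, y> = <x, A^* y> gives (Ax)^T y = x^T (A^*) y, i.e. x^T A^T y = x^T (A^*) y. Since this holds for all x, y, we must have A^* = A^T. Therefore
A^* =
[[3, 1, 0],
 [-2, -1, 3],
 [1, 1, -1]].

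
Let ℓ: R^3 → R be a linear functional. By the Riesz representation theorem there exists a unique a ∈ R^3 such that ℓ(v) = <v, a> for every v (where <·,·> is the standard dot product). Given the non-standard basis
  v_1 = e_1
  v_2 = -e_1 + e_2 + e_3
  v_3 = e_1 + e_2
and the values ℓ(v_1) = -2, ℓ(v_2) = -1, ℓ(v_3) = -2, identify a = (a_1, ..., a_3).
a = (-2, 0, -3)

Write a = (a_1, ..., a_3) in the standard basis. For each basis vector v_i, ℓ(v_i) = <v_i, a> is a linear equation in the a_j's. Collect the n equations into a matrix system V a = ℓ, where row i of V is v_i (expressed in the standard basis). Since V is invertible (lower-triangular with 1s on the diagonal, up to permutation), solve by back-substitution:
  V =
[[1, 0, 0],
 [-1, 1, 1],
 [1, 1, 0]]
  V a = (-2, -1, -2)
Solving gives a = (-2, 0, -3).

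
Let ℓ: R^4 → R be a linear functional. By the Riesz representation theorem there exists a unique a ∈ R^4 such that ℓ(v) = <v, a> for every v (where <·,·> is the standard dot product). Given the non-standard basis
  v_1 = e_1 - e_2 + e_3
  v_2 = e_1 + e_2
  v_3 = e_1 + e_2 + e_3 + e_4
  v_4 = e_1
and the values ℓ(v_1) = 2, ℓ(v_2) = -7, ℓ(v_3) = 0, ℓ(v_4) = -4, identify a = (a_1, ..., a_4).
a = (-4, -3, 3, 4)

Write a = (a_1, ..., a_4) in the standard basis. For each basis vector v_i, ℓ(v_i) = <v_i, a> is a linear equation in the a_j's. Collect the n equations into a matrix system V a = ℓ, where row i of V is v_i (expressed in the standard basis). Since V is invertible (lower-triangular with 1s on the diagonal, up to permutation), solve by back-substitution:
  V =
[[1, -1, 1, 0],
 [1, 1, 0, 0],
 [1, 1, 1, 1],
 [1, 0, 0, 0]]
  V a = (2, -7, 0, -4)
Solving gives a = (-4, -3, 3, 4).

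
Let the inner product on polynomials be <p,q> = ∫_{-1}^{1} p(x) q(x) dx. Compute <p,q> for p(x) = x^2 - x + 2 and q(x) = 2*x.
<p,q> = -4/3

Expand the product: p(x)·q(x) = 2*x^3 - 2*x^2 + 4*x.
∫_{-1}^{1} of each monomial x^k gives [2/(k+1) if k even, 0 if k odd]. Integrating term-by-term (or equivalently evaluating the antiderivative F(x) = x^4/2 - 2*x^3/3 + 2*x^2 at the endpoints):
  F(1) − F(−1) = 11/6 − (19/6) = -4/3.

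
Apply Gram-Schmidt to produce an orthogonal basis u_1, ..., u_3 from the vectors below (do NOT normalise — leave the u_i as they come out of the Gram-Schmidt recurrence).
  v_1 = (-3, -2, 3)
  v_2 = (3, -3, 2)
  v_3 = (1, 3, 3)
Orthogonal basis:
  u_1 = (-3, -2, 3)
  u_2 = (75/22, -30/11, 35/22)
  u_3 = (1, 3, 3)

Apply the Gram-Schmidt recurrence
  u_1 = v_1
  u_i = v_i − Σ_{j<i} ((v_i · u_j) / (u_j · u_j)) · u_j.

Step by step this gives:
  u_1 = (-3, -2, 3)
  u_2 = (75/22, -30/11, 35/22)
  u_3 = (1, 3, 3)

Orthogonality check:
  u_2 · u_1 = 0 (should be 0)
  u_3 · u_1 = 0 (should be 0)
  u_3 · u_2 = 0 (should be 0)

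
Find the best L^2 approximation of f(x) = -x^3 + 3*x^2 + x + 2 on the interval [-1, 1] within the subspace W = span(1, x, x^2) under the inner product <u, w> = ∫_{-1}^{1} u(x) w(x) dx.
g(x) = 3*x^2 + 2*x/5 + 2

The best approximation g ∈ W is the orthogonal projection of f onto W. Writing g = a_0 + a_1 x + a_2 x^2, the coefficients solve the normal equations G · a = b where
  G_{ij} = <φ_i, φ_j> and b_i = <f, φ_i>, with φ_0 = 1, φ_1 = x, φ_2 = x^2.
G =
  [2, 0, 2/3]
  [0, 2/3, 0]
  [2/3, 0, 2/5],
b = (6, 4/15, 38/15).
Solving gives a_0 = 2, a_1 = 2/5, a_2 = 3, so
  g(x) = 3*x^2 + 2*x/5 + 2.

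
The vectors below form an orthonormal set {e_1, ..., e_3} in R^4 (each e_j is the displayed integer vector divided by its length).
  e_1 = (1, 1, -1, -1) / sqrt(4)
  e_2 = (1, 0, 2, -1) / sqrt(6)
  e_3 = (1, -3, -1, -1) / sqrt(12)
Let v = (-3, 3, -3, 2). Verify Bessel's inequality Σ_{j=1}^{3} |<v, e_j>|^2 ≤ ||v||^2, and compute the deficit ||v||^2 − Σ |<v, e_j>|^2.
Σ |<v, e_j>|^2 = 61/2; ||v||^2 = 31; deficit = 1/2

Write each e_j = u_j / sqrt(<u_j, u_j>) where u_j is the displayed integer vector. Then <v, e_j> = <v, u_j> / sqrt(<u_j, u_j>), so |<v, e_j>|^2 = <v, u_j>^2 / <u_j, u_j>.
Coefficients: <v, e_1> = 1/sqrt(4), <v, e_2> = -11/sqrt(6), <v, e_3> = -11/sqrt(12).
Square and sum: Σ |<v, e_j>|^2 = 61/2.
Compute ||v||^2 = v·v = 31.
Deficit = 31 − 61/2 = 1/2 ≥ 0, confirming Bessel's inequality. (The deficit equals ||v − Σ <v,e_j> e_j||^2, the squared distance from v to span{e_j}.)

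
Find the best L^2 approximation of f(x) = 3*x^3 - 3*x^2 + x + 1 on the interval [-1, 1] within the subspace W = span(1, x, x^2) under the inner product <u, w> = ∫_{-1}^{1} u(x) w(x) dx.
g(x) = -3*x^2 + 14*x/5 + 1

The best approximation g ∈ W is the orthogonal projection of f onto W. Writing g = a_0 + a_1 x + a_2 x^2, the coefficients solve the normal equations G · a = b where
  G_{ij} = <φ_i, φ_j> and b_i = <f, φ_i>, with φ_0 = 1, φ_1 = x, φ_2 = x^2.
G =
  [2, 0, 2/3]
  [0, 2/3, 0]
  [2/3, 0, 2/5],
b = (0, 28/15, -8/15).
Solving gives a_0 = 1, a_1 = 14/5, a_2 = -3, so
  g(x) = -3*x^2 + 14*x/5 + 1.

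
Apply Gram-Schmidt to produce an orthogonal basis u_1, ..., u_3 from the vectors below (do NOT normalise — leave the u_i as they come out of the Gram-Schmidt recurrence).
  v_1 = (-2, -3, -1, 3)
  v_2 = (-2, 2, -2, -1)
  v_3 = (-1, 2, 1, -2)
Orthogonal basis:
  u_1 = (-2, -3, -1, 3)
  u_2 = (-52/23, 37/23, -49/23, -14/23)
  u_3 = (-33/29, -1/58, 75/58, -10/29)

Apply the Gram-Schmidt recurrence
  u_1 = v_1
  u_i = v_i − Σ_{j<i} ((v_i · u_j) / (u_j · u_j)) · u_j.

Step by step this gives:
  u_1 = (-2, -3, -1, 3)
  u_2 = (-52/23, 37/23, -49/23, -14/23)
  u_3 = (-33/29, -1/58, 75/58, -10/29)

Orthogonality check:
  u_2 · u_1 = 0 (should be 0)
  u_3 · u_1 = 0 (should be 0)
  u_3 · u_2 = 0 (should be 0)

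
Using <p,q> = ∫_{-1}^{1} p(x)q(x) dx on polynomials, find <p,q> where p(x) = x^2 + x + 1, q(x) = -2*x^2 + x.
<p,q> = -22/15

Expand the product: p(x)·q(x) = -2*x^4 - x^3 - x^2 + x.
∫_{-1}^{1} of each monomial x^k gives [2/(k+1) if k even, 0 if k odd]. Integrating term-by-term (or equivalently evaluating the antiderivative F(x) = -2*x^5/5 - x^4/4 - x^3/3 + x^2/2 at the endpoints):
  F(1) − F(−1) = -29/60 − (59/60) = -22/15.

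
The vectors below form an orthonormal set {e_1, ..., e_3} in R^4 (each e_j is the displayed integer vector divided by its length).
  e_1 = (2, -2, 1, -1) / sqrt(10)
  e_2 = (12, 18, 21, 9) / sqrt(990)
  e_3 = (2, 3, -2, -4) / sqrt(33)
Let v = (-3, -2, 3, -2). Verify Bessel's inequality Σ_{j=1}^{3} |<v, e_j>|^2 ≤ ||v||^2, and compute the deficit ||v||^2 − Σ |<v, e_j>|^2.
Σ |<v, e_j>|^2 = 14/3; ||v||^2 = 26; deficit = 64/3

Write each e_j = u_j / sqrt(<u_j, u_j>) where u_j is the displayed integer vector. Then <v, e_j> = <v, u_j> / sqrt(<u_j, u_j>), so |<v, e_j>|^2 = <v, u_j>^2 / <u_j, u_j>.
Coefficients: <v, e_1> = 3/sqrt(10), <v, e_2> = -27/sqrt(990), <v, e_3> = -10/sqrt(33).
Square and sum: Σ |<v, e_j>|^2 = 14/3.
Compute ||v||^2 = v·v = 26.
Deficit = 26 − 14/3 = 64/3 ≥ 0, confirming Bessel's inequality. (The deficit equals ||v − Σ <v,e_j> e_j||^2, the squared distance from v to span{e_j}.)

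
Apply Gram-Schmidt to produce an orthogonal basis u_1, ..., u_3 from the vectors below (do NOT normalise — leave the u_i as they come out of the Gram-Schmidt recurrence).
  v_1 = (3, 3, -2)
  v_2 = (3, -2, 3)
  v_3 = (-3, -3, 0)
Orthogonal basis:
  u_1 = (3, 3, -2)
  u_2 = (75/22, -35/22, 30/11)
  u_3 = (6/19, -18/19, -18/19)

Apply the Gram-Schmidt recurrence
  u_1 = v_1
  u_i = v_i − Σ_{j<i} ((v_i · u_j) / (u_j · u_j)) · u_j.

Step by step this gives:
  u_1 = (3, 3, -2)
  u_2 = (75/22, -35/22, 30/11)
  u_3 = (6/19, -18/19, -18/19)

Orthogonality check:
  u_2 · u_1 = 0 (should be 0)
  u_3 · u_1 = 0 (should be 0)
  u_3 · u_2 = 0 (should be 0)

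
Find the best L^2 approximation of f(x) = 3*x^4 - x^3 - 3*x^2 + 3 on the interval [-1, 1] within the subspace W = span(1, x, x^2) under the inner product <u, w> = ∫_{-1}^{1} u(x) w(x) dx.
g(x) = -3*x^2/7 - 3*x/5 + 96/35

The best approximation g ∈ W is the orthogonal projection of f onto W. Writing g = a_0 + a_1 x + a_2 x^2, the coefficients solve the normal equations G · a = b where
  G_{ij} = <φ_i, φ_j> and b_i = <f, φ_i>, with φ_0 = 1, φ_1 = x, φ_2 = x^2.
G =
  [2, 0, 2/3]
  [0, 2/3, 0]
  [2/3, 0, 2/5],
b = (26/5, -2/5, 58/35).
Solving gives a_0 = 96/35, a_1 = -3/5, a_2 = -3/7, so
  g(x) = -3*x^2/7 - 3*x/5 + 96/35.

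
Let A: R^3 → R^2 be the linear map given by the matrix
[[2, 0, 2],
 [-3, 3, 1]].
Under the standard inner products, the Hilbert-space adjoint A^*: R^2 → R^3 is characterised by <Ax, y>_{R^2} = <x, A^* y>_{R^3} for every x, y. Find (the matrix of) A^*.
A^* = A^T =
[[2, -3],
 [0, 3],
 [2, 1]]

For real matrices with standard dot products, the defining identity <Ax, y> = <x, A^* y> gives (Ax)^T y = x^T (A^*) y, i.e. x^T A^T y = x^T (A^*) y. Since this holds for all x, y, we must have A^* = A^T. Therefore
A^* =
[[2, -3],
 [0, 3],
 [2, 1]].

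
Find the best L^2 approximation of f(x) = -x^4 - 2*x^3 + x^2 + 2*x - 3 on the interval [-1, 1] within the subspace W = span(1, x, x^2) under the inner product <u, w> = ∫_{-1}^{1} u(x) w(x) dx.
g(x) = x^2/7 + 4*x/5 - 102/35

The best approximation g ∈ W is the orthogonal projection of f onto W. Writing g = a_0 + a_1 x + a_2 x^2, the coefficients solve the normal equations G · a = b where
  G_{ij} = <φ_i, φ_j> and b_i = <f, φ_i>, with φ_0 = 1, φ_1 = x, φ_2 = x^2.
G =
  [2, 0, 2/3]
  [0, 2/3, 0]
  [2/3, 0, 2/5],
b = (-86/15, 8/15, -66/35).
Solving gives a_0 = -102/35, a_1 = 4/5, a_2 = 1/7, so
  g(x) = x^2/7 + 4*x/5 - 102/35.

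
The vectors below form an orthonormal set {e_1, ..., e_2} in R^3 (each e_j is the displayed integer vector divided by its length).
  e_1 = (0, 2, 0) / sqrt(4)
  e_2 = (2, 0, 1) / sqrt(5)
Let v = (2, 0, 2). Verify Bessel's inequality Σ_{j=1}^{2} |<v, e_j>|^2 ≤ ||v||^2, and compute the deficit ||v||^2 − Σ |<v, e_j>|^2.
Σ |<v, e_j>|^2 = 36/5; ||v||^2 = 8; deficit = 4/5

Write each e_j = u_j / sqrt(<u_j, u_j>) where u_j is the displayed integer vector. Then <v, e_j> = <v, u_j> / sqrt(<u_j, u_j>), so |<v, e_j>|^2 = <v, u_j>^2 / <u_j, u_j>.
Coefficients: <v, e_1> = 0/sqrt(4), <v, e_2> = 6/sqrt(5).
Square and sum: Σ |<v, e_j>|^2 = 36/5.
Compute ||v||^2 = v·v = 8.
Deficit = 8 − 36/5 = 4/5 ≥ 0, confirming Bessel's inequality. (The deficit equals ||v − Σ <v,e_j> e_j||^2, the squared distance from v to span{e_j}.)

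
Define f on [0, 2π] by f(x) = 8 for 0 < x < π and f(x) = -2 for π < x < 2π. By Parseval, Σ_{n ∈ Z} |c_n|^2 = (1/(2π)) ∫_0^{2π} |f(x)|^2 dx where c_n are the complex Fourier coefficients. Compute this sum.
Σ |c_n|^2 = 34

Parseval equates the L^2 energy of f (normalised by 1/(2π)) with the ℓ^2 sum of its Fourier coefficients: (1/(2π)) ∫_0^{2π} |f|^2 = Σ |c_n|^2.
Compute the left side: (1/(2π)) [∫_0^π 8^2 dx + ∫_π^{2π} (-2)^2 dx] = (1/(2π)) · (64π + 4π) = (64 + 4)/2 = 34.
So Σ_{n ∈ Z} |c_n|^2 = 34.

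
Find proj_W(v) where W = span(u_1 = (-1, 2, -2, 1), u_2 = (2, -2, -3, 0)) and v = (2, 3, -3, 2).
proj_W(v) = (-32/85, 134/85, -309/85, 6/5)

Set up U = [u_1 | ... | u_2] ∈ R^(4×2). The projector onto W = col(U) is P = U (U^T U)^(-1) U^T.
Compute U^T U =
  [10, 0]
  [0, 17],
and U^T v = (12, 7).
Solve U^T U · c = U^T v for the coefficients: c = (6/5, 7/17). The projection is proj_W(v) = U c.
Check: (v - proj_W(v)) · u_1 = 0  (should be 0).
Check: (v - proj_W(v)) · u_2 = 0  (should be 0).
Result: proj_W(v) = (-32/85, 134/85, -309/85, 6/5).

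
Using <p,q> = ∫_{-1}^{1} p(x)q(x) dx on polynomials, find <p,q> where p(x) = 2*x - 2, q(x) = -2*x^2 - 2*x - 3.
<p,q> = 12

Expand the product: p(x)·q(x) = -4*x^3 - 2*x + 6.
∫_{-1}^{1} of each monomial x^k gives [2/(k+1) if k even, 0 if k odd]. Integrating term-by-term (or equivalently evaluating the antiderivative F(x) = -x^4 - x^2 + 6*x at the endpoints):
  F(1) − F(−1) = 4 − (-8) = 12.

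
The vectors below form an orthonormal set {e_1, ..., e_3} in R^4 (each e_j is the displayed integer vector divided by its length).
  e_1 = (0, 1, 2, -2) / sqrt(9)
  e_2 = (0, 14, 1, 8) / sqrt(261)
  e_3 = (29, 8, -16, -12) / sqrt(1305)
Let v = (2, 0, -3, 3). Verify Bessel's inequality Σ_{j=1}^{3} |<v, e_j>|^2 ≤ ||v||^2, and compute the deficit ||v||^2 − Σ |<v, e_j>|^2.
Σ |<v, e_j>|^2 = 193/9; ||v||^2 = 22; deficit = 5/9

Write each e_j = u_j / sqrt(<u_j, u_j>) where u_j is the displayed integer vector. Then <v, e_j> = <v, u_j> / sqrt(<u_j, u_j>), so |<v, e_j>|^2 = <v, u_j>^2 / <u_j, u_j>.
Coefficients: <v, e_1> = -12/sqrt(9), <v, e_2> = 21/sqrt(261), <v, e_3> = 70/sqrt(1305).
Square and sum: Σ |<v, e_j>|^2 = 193/9.
Compute ||v||^2 = v·v = 22.
Deficit = 22 − 193/9 = 5/9 ≥ 0, confirming Bessel's inequality. (The deficit equals ||v − Σ <v,e_j> e_j||^2, the squared distance from v to span{e_j}.)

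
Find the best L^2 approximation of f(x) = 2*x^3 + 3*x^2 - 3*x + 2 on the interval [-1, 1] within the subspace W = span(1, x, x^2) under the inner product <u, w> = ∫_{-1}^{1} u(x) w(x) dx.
g(x) = 3*x^2 - 9*x/5 + 2

The best approximation g ∈ W is the orthogonal projection of f onto W. Writing g = a_0 + a_1 x + a_2 x^2, the coefficients solve the normal equations G · a = b where
  G_{ij} = <φ_i, φ_j> and b_i = <f, φ_i>, with φ_0 = 1, φ_1 = x, φ_2 = x^2.
G =
  [2, 0, 2/3]
  [0, 2/3, 0]
  [2/3, 0, 2/5],
b = (6, -6/5, 38/15).
Solving gives a_0 = 2, a_1 = -9/5, a_2 = 3, so
  g(x) = 3*x^2 - 9*x/5 + 2.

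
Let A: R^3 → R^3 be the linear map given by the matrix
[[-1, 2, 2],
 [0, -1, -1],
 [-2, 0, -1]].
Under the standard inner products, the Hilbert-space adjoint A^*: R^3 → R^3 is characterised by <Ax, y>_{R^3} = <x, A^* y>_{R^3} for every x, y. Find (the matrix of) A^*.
A^* = A^T =
[[-1, 0, -2],
 [2, -1, 0],
 [2, -1, -1]]

For real matrices with standard dot products, the defining identity <Ax, y> = <x, A^* y> gives (Ax)^T y = x^T (A^*) y, i.e. x^T A^T y = x^T (A^*) y. Since this holds for all x, y, we must have A^* = A^T. Therefore
A^* =
[[-1, 0, -2],
 [2, -1, 0],
 [2, -1, -1]].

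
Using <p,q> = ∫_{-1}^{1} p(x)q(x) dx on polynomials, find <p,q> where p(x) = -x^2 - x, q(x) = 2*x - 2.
<p,q> = 0

Expand the product: p(x)·q(x) = -2*x^3 + 2*x.
∫_{-1}^{1} of each monomial x^k gives [2/(k+1) if k even, 0 if k odd]. Integrating term-by-term (or equivalently evaluating the antiderivative F(x) = -x^4/2 + x^2 at the endpoints):
  F(1) − F(−1) = 1/2 − (1/2) = 0.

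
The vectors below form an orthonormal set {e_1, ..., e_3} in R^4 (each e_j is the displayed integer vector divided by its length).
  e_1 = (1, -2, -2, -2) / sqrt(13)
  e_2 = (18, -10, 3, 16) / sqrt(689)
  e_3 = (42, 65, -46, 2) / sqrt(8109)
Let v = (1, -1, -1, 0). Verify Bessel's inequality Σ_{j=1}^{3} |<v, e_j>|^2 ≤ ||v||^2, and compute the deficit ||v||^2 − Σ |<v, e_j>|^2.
Σ |<v, e_j>|^2 = 443/153; ||v||^2 = 3; deficit = 16/153

Write each e_j = u_j / sqrt(<u_j, u_j>) where u_j is the displayed integer vector. Then <v, e_j> = <v, u_j> / sqrt(<u_j, u_j>), so |<v, e_j>|^2 = <v, u_j>^2 / <u_j, u_j>.
Coefficients: <v, e_1> = 5/sqrt(13), <v, e_2> = 25/sqrt(689), <v, e_3> = 23/sqrt(8109).
Square and sum: Σ |<v, e_j>|^2 = 443/153.
Compute ||v||^2 = v·v = 3.
Deficit = 3 − 443/153 = 16/153 ≥ 0, confirming Bessel's inequality. (The deficit equals ||v − Σ <v,e_j> e_j||^2, the squared distance from v to span{e_j}.)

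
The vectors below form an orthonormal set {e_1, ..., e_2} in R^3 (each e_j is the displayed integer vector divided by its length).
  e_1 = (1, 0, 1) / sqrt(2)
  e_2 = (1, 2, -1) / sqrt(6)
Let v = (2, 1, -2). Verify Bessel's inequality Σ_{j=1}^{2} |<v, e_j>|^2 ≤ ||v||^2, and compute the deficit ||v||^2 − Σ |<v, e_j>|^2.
Σ |<v, e_j>|^2 = 6; ||v||^2 = 9; deficit = 3

Write each e_j = u_j / sqrt(<u_j, u_j>) where u_j is the displayed integer vector. Then <v, e_j> = <v, u_j> / sqrt(<u_j, u_j>), so |<v, e_j>|^2 = <v, u_j>^2 / <u_j, u_j>.
Coefficients: <v, e_1> = 0/sqrt(2), <v, e_2> = 6/sqrt(6).
Square and sum: Σ |<v, e_j>|^2 = 6.
Compute ||v||^2 = v·v = 9.
Deficit = 9 − 6 = 3 ≥ 0, confirming Bessel's inequality. (The deficit equals ||v − Σ <v,e_j> e_j||^2, the squared distance from v to span{e_j}.)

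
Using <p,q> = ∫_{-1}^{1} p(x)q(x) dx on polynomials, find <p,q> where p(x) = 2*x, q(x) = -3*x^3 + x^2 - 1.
<p,q> = -12/5

Expand the product: p(x)·q(x) = -6*x^4 + 2*x^3 - 2*x.
∫_{-1}^{1} of each monomial x^k gives [2/(k+1) if k even, 0 if k odd]. Integrating term-by-term (or equivalently evaluating the antiderivative F(x) = -6*x^5/5 + x^4/2 - x^2 at the endpoints):
  F(1) − F(−1) = -17/10 − (7/10) = -12/5.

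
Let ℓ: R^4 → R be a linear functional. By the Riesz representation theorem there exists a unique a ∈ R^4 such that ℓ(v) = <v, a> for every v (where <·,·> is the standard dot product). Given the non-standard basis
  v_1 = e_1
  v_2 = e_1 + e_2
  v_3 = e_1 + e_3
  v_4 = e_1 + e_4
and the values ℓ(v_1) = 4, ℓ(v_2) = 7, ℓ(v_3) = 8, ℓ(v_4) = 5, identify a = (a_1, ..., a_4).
a = (4, 3, 4, 1)

Write a = (a_1, ..., a_4) in the standard basis. For each basis vector v_i, ℓ(v_i) = <v_i, a> is a linear equation in the a_j's. Collect the n equations into a matrix system V a = ℓ, where row i of V is v_i (expressed in the standard basis). Since V is invertible (lower-triangular with 1s on the diagonal, up to permutation), solve by back-substitution:
  V =
[[1, 0, 0, 0],
 [1, 1, 0, 0],
 [1, 0, 1, 0],
 [1, 0, 0, 1]]
  V a = (4, 7, 8, 5)
Solving gives a = (4, 3, 4, 1).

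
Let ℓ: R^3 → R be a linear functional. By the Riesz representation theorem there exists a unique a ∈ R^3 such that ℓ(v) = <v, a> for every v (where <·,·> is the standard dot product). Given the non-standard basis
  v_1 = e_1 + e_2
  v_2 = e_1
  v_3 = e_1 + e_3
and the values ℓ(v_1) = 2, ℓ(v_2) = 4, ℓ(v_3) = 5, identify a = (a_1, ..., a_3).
a = (4, -2, 1)

Write a = (a_1, ..., a_3) in the standard basis. For each basis vector v_i, ℓ(v_i) = <v_i, a> is a linear equation in the a_j's. Collect the n equations into a matrix system V a = ℓ, where row i of V is v_i (expressed in the standard basis). Since V is invertible (lower-triangular with 1s on the diagonal, up to permutation), solve by back-substitution:
  V =
[[1, 1, 0],
 [1, 0, 0],
 [1, 0, 1]]
  V a = (2, 4, 5)
Solving gives a = (4, -2, 1).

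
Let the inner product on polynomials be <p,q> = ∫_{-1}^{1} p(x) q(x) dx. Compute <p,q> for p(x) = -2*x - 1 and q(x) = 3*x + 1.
<p,q> = -6

Expand the product: p(x)·q(x) = -6*x^2 - 5*x - 1.
∫_{-1}^{1} of each monomial x^k gives [2/(k+1) if k even, 0 if k odd]. Integrating term-by-term (or equivalently evaluating the antiderivative F(x) = -2*x^3 - 5*x^2/2 - x at the endpoints):
  F(1) − F(−1) = -11/2 − (1/2) = -6.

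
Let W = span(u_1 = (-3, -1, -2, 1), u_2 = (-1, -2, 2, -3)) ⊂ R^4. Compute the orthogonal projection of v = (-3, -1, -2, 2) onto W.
proj_W(v) = (-113/38, -96/133, -321/133, 407/266)

Set up U = [u_1 | ... | u_2] ∈ R^(4×2). The projector onto W = col(U) is P = U (U^T U)^(-1) U^T.
Compute U^T U =
  [15, -2]
  [-2, 18],
and U^T v = (16, -5).
Solve U^T U · c = U^T v for the coefficients: c = (139/133, -43/266). The projection is proj_W(v) = U c.
Check: (v - proj_W(v)) · u_1 = 0  (should be 0).
Check: (v - proj_W(v)) · u_2 = 0  (should be 0).
Result: proj_W(v) = (-113/38, -96/133, -321/133, 407/266).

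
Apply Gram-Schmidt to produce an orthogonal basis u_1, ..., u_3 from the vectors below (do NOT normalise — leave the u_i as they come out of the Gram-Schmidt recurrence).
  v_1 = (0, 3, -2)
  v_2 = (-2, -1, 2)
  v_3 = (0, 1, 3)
Orthogonal basis:
  u_1 = (0, 3, -2)
  u_2 = (-2, 8/13, 12/13)
  u_3 = (22/17, 22/17, 33/17)

Apply the Gram-Schmidt recurrence
  u_1 = v_1
  u_i = v_i − Σ_{j<i} ((v_i · u_j) / (u_j · u_j)) · u_j.

Step by step this gives:
  u_1 = (0, 3, -2)
  u_2 = (-2, 8/13, 12/13)
  u_3 = (22/17, 22/17, 33/17)

Orthogonality check:
  u_2 · u_1 = 0 (should be 0)
  u_3 · u_1 = 0 (should be 0)
  u_3 · u_2 = 0 (should be 0)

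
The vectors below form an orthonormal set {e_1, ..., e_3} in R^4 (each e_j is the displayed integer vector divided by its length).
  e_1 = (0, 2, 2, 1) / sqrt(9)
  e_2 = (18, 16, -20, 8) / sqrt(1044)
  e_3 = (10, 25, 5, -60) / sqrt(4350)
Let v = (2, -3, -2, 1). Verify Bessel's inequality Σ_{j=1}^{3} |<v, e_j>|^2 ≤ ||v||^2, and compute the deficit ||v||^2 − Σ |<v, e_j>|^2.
Σ |<v, e_j>|^2 = 83/6; ||v||^2 = 18; deficit = 25/6

Write each e_j = u_j / sqrt(<u_j, u_j>) where u_j is the displayed integer vector. Then <v, e_j> = <v, u_j> / sqrt(<u_j, u_j>), so |<v, e_j>|^2 = <v, u_j>^2 / <u_j, u_j>.
Coefficients: <v, e_1> = -9/sqrt(9), <v, e_2> = 36/sqrt(1044), <v, e_3> = -125/sqrt(4350).
Square and sum: Σ |<v, e_j>|^2 = 83/6.
Compute ||v||^2 = v·v = 18.
Deficit = 18 − 83/6 = 25/6 ≥ 0, confirming Bessel's inequality. (The deficit equals ||v − Σ <v,e_j> e_j||^2, the squared distance from v to span{e_j}.)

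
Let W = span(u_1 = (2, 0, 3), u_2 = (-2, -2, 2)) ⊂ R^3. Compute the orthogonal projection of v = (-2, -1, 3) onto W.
proj_W(v) = (-55/38, -73/38, 50/19)

Set up U = [u_1 | ... | u_2] ∈ R^(3×2). The projector onto W = col(U) is P = U (U^T U)^(-1) U^T.
Compute U^T U =
  [13, 2]
  [2, 12],
and U^T v = (5, 12).
Solve U^T U · c = U^T v for the coefficients: c = (9/38, 73/76). The projection is proj_W(v) = U c.
Check: (v - proj_W(v)) · u_1 = 0  (should be 0).
Check: (v - proj_W(v)) · u_2 = 0  (should be 0).
Result: proj_W(v) = (-55/38, -73/38, 50/19).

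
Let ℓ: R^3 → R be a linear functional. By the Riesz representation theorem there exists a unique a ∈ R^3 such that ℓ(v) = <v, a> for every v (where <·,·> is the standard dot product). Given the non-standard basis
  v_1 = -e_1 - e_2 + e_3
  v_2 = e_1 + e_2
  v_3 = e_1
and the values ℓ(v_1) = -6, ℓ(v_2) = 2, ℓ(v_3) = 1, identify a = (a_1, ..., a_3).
a = (1, 1, -4)

Write a = (a_1, ..., a_3) in the standard basis. For each basis vector v_i, ℓ(v_i) = <v_i, a> is a linear equation in the a_j's. Collect the n equations into a matrix system V a = ℓ, where row i of V is v_i (expressed in the standard basis). Since V is invertible (lower-triangular with 1s on the diagonal, up to permutation), solve by back-substitution:
  V =
[[-1, -1, 1],
 [1, 1, 0],
 [1, 0, 0]]
  V a = (-6, 2, 1)
Solving gives a = (1, 1, -4).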